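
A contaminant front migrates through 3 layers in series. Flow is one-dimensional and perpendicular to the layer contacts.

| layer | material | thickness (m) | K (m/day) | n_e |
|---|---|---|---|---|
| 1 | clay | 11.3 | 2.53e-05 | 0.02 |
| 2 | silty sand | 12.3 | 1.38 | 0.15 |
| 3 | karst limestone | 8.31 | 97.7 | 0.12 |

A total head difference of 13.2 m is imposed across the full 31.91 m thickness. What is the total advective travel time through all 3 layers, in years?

284

With flow normal to the layers, continuity requires the same specific discharge q through every layer.
Σ(b_i/K_i) = 11.3/2.53e-05 + 12.3/1.38 + 8.31/97.7 = 4.466e+05 d.
q = Δh / Σ(b_i/K_i) = 13.2 / 4.466e+05 = 2.955e-05 m/day.
In each layer the seepage velocity is v_i = q/n_i, so the layer transit time is t_i = b_i·n_i / q:
  layer 1 (clay): t_1 = 11.3 × 0.02 / 2.955e-05 = 7647 d
  layer 2 (silty sand): t_2 = 12.3 × 0.15 / 2.955e-05 = 62429 d
  layer 3 (karst limestone): t_3 = 8.31 × 0.12 / 2.955e-05 = 33742 d
Total t = Σ t_i = 1.038e+05 days = 284.2 years.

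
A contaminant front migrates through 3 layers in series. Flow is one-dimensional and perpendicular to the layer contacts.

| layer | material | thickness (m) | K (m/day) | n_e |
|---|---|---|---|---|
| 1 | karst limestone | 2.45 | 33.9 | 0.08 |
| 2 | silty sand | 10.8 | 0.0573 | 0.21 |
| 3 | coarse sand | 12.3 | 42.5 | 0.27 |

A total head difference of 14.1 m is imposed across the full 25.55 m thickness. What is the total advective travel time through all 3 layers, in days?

With flow normal to the layers, continuity requires the same specific discharge q through every layer.
Σ(b_i/K_i) = 2.45/33.9 + 10.8/0.0573 + 12.3/42.5 = 188.8 d.
q = Δh / Σ(b_i/K_i) = 14.1 / 188.8 = 0.07467 m/day.
In each layer the seepage velocity is v_i = q/n_i, so the layer transit time is t_i = b_i·n_i / q:
  layer 1 (karst limestone): t_1 = 2.45 × 0.08 / 0.07467 = 2.625 d
  layer 2 (silty sand): t_2 = 10.8 × 0.21 / 0.07467 = 30.38 d
  layer 3 (coarse sand): t_3 = 12.3 × 0.27 / 0.07467 = 44.48 d
Total t = Σ t_i = 77.48 days.

77.5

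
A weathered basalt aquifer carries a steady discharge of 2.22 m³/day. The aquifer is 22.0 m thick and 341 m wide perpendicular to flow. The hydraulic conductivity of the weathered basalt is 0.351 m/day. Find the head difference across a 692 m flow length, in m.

0.583

Cross-sectional area A = 341 × 22.0 = 7502 m².
From Q = K·A·i, i = Q / (K·A) = 2.22 / (0.3510 × 7502) = 0.0008431.
Head loss Δh = i · L = 0.0008431 × 692 = 0.5834 m.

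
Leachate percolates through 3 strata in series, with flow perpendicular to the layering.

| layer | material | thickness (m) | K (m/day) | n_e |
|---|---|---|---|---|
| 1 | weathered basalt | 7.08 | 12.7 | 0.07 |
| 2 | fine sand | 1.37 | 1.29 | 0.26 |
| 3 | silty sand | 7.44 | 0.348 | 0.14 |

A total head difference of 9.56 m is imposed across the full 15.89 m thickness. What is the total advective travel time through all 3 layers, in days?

4.56

With flow normal to the layers, continuity requires the same specific discharge q through every layer.
Σ(b_i/K_i) = 7.08/12.7 + 1.37/1.29 + 7.44/0.348 = 23.00 d.
q = Δh / Σ(b_i/K_i) = 9.56 / 23.00 = 0.4157 m/day.
In each layer the seepage velocity is v_i = q/n_i, so the layer transit time is t_i = b_i·n_i / q:
  layer 1 (weathered basalt): t_1 = 7.08 × 0.07 / 0.4157 = 1.192 d
  layer 2 (fine sand): t_2 = 1.37 × 0.26 / 0.4157 = 0.8569 d
  layer 3 (silty sand): t_3 = 7.44 × 0.14 / 0.4157 = 2.506 d
Total t = Σ t_i = 4.555 days.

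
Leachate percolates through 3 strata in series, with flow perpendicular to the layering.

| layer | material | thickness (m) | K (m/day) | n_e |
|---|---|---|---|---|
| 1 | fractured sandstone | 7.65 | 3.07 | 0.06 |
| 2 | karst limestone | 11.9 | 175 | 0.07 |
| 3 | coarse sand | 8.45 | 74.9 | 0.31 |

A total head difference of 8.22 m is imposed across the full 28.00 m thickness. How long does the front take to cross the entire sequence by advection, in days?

1.27

With flow normal to the layers, continuity requires the same specific discharge q through every layer.
Σ(b_i/K_i) = 7.65/3.07 + 11.9/175 + 8.45/74.9 = 2.673 d.
q = Δh / Σ(b_i/K_i) = 8.22 / 2.673 = 3.076 m/day.
In each layer the seepage velocity is v_i = q/n_i, so the layer transit time is t_i = b_i·n_i / q:
  layer 1 (fractured sandstone): t_1 = 7.65 × 0.06 / 3.076 = 0.1492 d
  layer 2 (karst limestone): t_2 = 11.9 × 0.07 / 3.076 = 0.2708 d
  layer 3 (coarse sand): t_3 = 8.45 × 0.31 / 3.076 = 0.8517 d
Total t = Σ t_i = 1.272 days.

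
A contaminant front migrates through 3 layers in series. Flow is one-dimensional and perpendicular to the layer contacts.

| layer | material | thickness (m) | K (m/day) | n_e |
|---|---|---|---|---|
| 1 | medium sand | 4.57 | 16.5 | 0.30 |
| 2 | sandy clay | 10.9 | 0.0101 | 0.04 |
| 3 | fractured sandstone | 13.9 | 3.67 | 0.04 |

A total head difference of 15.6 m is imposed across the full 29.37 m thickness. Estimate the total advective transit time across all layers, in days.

164

With flow normal to the layers, continuity requires the same specific discharge q through every layer.
Σ(b_i/K_i) = 4.57/16.5 + 10.9/0.0101 + 13.9/3.67 = 1083 d.
q = Δh / Σ(b_i/K_i) = 15.6 / 1083 = 0.01440 m/day.
In each layer the seepage velocity is v_i = q/n_i, so the layer transit time is t_i = b_i·n_i / q:
  layer 1 (medium sand): t_1 = 4.57 × 0.30 / 0.01440 = 95.20 d
  layer 2 (sandy clay): t_2 = 10.9 × 0.04 / 0.01440 = 30.28 d
  layer 3 (fractured sandstone): t_3 = 13.9 × 0.04 / 0.01440 = 38.61 d
Total t = Σ t_i = 164.1 days.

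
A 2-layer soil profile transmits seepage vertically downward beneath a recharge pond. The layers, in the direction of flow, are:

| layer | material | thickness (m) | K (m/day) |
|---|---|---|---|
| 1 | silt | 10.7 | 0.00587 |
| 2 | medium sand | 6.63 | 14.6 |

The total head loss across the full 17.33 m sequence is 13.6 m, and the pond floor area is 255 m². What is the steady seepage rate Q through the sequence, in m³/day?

1.90

Flow is perpendicular to layering, so the layers act in series and the equivalent K is the thickness-weighted harmonic mean.
Total thickness L = 10.7 + 6.63 = 17.33 m.
Σ(b_i/K_i) = 10.7/0.00587 + 6.63/14.6 = 1823 d.
K_eq = L / Σ(b_i/K_i) = 17.33 / 1823 = 0.009505 m/day.
Q = K_eq · A · (Δh/L) = 0.009505 × 255 × (13.6/17.33) = 1.902 m³/day.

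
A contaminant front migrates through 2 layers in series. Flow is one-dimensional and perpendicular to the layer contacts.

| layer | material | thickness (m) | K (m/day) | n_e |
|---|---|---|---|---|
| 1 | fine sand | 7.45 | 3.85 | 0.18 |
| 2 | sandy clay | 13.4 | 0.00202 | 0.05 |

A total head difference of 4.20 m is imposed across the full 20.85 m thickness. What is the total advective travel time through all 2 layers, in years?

With flow normal to the layers, continuity requires the same specific discharge q through every layer.
Σ(b_i/K_i) = 7.45/3.85 + 13.4/0.00202 = 6636 d.
q = Δh / Σ(b_i/K_i) = 4.20 / 6636 = 0.0006329 m/day.
In each layer the seepage velocity is v_i = q/n_i, so the layer transit time is t_i = b_i·n_i / q:
  layer 1 (fine sand): t_1 = 7.45 × 0.18 / 0.0006329 = 2119 d
  layer 2 (sandy clay): t_2 = 13.4 × 0.05 / 0.0006329 = 1059 d
Total t = Σ t_i = 3177 days = 8.699 years.

8.70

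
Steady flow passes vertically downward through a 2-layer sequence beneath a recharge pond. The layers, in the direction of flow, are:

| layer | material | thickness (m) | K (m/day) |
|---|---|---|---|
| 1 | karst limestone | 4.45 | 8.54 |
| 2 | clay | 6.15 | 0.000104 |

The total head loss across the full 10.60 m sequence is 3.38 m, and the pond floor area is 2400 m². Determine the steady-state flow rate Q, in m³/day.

Flow is perpendicular to layering, so the layers act in series and the equivalent K is the thickness-weighted harmonic mean.
Total thickness L = 4.45 + 6.15 = 10.60 m.
Σ(b_i/K_i) = 4.45/8.54 + 6.15/0.000104 = 59135 d.
K_eq = L / Σ(b_i/K_i) = 10.60 / 59135 = 0.0001793 m/day.
Q = K_eq · A · (Δh/L) = 0.0001793 × 2400 × (3.38/10.60) = 0.1372 m³/day.

0.137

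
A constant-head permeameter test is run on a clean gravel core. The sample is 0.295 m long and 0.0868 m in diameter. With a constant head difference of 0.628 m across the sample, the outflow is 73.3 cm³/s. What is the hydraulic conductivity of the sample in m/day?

503

Cross-sectional area A = π·(d/2)² = π × (0.0868/2)² = 0.005917 m².
Convert discharge: 73.3 cm³/s = 7.330e-05 m³/s.
Darcy's law rearranged: K = Q·L / (A·Δh) = 7.330e-05 × 0.295 / (0.005917 × 0.628) = 0.005819 m/s = 502.7 m/day.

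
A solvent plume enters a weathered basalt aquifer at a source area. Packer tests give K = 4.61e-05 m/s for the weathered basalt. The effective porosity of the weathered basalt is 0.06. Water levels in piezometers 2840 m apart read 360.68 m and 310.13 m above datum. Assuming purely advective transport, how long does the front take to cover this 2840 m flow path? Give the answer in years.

6.58

Convert K: 4.61e-05 m/s × 86400 = 3.983 m/day.
Hydraulic gradient i = (360.68 − 310.13) / 2840 = 50.55 / 2840 = 0.01780.
Darcy flux q = K · i = 3.983 × 0.01780 = 0.07090 m/day.
Seepage velocity v = q / n_e = 0.07090 / 0.06 = 1.182 m/day.
Travel time t = L / v = 2840 / 1.182 = 2404 days = 6.581 years.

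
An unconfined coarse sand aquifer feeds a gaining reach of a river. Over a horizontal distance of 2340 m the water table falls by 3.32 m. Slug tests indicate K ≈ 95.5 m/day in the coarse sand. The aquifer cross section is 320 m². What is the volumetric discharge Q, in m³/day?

43.4

Hydraulic gradient i = Δh / L = 3.32 / 2340 = 0.001419.
Darcy's law: Q = K · A · i = 95.50 × 320.0 × 0.001419 = 43.36 m³/day.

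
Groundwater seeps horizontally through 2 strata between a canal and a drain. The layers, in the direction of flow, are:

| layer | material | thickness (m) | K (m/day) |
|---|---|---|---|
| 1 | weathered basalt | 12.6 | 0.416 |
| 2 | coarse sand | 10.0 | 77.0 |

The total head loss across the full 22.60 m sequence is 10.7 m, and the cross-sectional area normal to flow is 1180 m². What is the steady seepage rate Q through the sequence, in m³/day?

Flow is perpendicular to layering, so the layers act in series and the equivalent K is the thickness-weighted harmonic mean.
Total thickness L = 12.6 + 10.0 = 22.60 m.
Σ(b_i/K_i) = 12.6/0.416 + 10.0/77.0 = 30.42 d.
K_eq = L / Σ(b_i/K_i) = 22.60 / 30.42 = 0.7430 m/day.
Q = K_eq · A · (Δh/L) = 0.7430 × 1180 × (10.7/22.60) = 415.1 m³/day.

415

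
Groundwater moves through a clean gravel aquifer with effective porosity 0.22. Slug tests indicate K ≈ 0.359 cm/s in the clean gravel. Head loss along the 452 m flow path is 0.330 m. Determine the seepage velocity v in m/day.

1.03

Convert K: 0.359 cm/s × 864 = 310.2 m/day.
Hydraulic gradient i = Δh / L = 0.330 / 452 = 0.0007301.
Darcy flux q = K · i = 310.2 × 0.0007301 = 0.2265 m/day.
Seepage velocity v = q / n_e = 0.2265 / 0.22 = 1.029 m/day.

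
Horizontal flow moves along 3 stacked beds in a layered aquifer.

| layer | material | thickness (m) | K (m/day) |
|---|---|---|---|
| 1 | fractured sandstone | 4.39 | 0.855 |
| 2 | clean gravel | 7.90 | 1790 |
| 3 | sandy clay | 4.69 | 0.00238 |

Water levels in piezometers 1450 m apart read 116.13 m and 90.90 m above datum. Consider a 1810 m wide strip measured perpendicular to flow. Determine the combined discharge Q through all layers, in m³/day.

Flow is parallel to layering, so each bed carries its own Darcy discharge and the transmissivities add.
Σ(K_i·b_i) = 0.855×4.39 + 1790×7.90 + 0.00238×4.69 = 14145 m²/day.
Hydraulic gradient i = (116.13 − 90.90) / 1450 = 25.23 / 1450 = 0.01740.
Q = Σ(K_i·b_i) · W · i = 14145 × 1810 × 0.01740 = 4.455e+05 m³/day.

445000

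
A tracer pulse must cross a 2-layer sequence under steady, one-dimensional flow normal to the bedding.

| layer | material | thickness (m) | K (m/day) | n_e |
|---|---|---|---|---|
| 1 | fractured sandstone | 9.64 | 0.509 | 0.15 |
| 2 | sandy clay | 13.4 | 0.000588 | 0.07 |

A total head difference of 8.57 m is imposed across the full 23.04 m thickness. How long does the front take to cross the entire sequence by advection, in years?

With flow normal to the layers, continuity requires the same specific discharge q through every layer.
Σ(b_i/K_i) = 9.64/0.509 + 13.4/0.000588 = 22808 d.
q = Δh / Σ(b_i/K_i) = 8.57 / 22808 = 0.0003757 m/day.
In each layer the seepage velocity is v_i = q/n_i, so the layer transit time is t_i = b_i·n_i / q:
  layer 1 (fractured sandstone): t_1 = 9.64 × 0.15 / 0.0003757 = 3848 d
  layer 2 (sandy clay): t_2 = 13.4 × 0.07 / 0.0003757 = 2496 d
Total t = Σ t_i = 6345 days = 17.37 years.

17.4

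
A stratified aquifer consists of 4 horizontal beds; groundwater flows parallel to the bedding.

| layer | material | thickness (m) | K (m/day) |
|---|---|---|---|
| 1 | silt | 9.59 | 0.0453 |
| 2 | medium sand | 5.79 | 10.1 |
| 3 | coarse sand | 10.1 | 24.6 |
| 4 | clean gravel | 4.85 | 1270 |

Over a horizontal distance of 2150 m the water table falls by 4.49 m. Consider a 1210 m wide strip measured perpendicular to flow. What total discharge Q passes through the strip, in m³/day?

16300

Flow is parallel to layering, so each bed carries its own Darcy discharge and the transmissivities add.
Σ(K_i·b_i) = 0.0453×9.59 + 10.1×5.79 + 24.6×10.1 + 1270×4.85 = 6467 m²/day.
Hydraulic gradient i = Δh / L = 4.49 / 2150 = 0.002088.
Q = Σ(K_i·b_i) · W · i = 6467 × 1210 × 0.002088 = 16341 m³/day.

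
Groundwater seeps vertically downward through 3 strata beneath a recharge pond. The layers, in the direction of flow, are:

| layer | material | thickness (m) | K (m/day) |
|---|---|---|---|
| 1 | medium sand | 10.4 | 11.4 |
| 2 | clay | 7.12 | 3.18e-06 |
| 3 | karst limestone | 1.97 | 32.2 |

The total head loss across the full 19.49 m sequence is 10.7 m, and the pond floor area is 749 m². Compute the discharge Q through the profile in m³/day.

Flow is perpendicular to layering, so the layers act in series and the equivalent K is the thickness-weighted harmonic mean.
Total thickness L = 10.4 + 7.12 + 1.97 = 19.49 m.
Σ(b_i/K_i) = 10.4/11.4 + 7.12/3.18e-06 + 1.97/32.2 = 2.239e+06 d.
K_eq = L / Σ(b_i/K_i) = 19.49 / 2.239e+06 = 8.705e-06 m/day.
Q = K_eq · A · (Δh/L) = 8.705e-06 × 749 × (10.7/19.49) = 0.003579 m³/day.

0.00358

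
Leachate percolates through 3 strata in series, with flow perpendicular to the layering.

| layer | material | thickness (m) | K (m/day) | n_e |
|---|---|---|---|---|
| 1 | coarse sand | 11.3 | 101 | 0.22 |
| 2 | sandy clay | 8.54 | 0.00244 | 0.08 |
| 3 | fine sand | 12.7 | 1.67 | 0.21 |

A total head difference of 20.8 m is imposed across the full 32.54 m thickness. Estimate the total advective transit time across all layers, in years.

With flow normal to the layers, continuity requires the same specific discharge q through every layer.
Σ(b_i/K_i) = 11.3/101 + 8.54/0.00244 + 12.7/1.67 = 3508 d.
q = Δh / Σ(b_i/K_i) = 20.8 / 3508 = 0.005930 m/day.
In each layer the seepage velocity is v_i = q/n_i, so the layer transit time is t_i = b_i·n_i / q:
  layer 1 (coarse sand): t_1 = 11.3 × 0.22 / 0.005930 = 419.2 d
  layer 2 (sandy clay): t_2 = 8.54 × 0.08 / 0.005930 = 115.2 d
  layer 3 (fine sand): t_3 = 12.7 × 0.21 / 0.005930 = 449.8 d
Total t = Σ t_i = 984.2 days = 2.695 years.

2.69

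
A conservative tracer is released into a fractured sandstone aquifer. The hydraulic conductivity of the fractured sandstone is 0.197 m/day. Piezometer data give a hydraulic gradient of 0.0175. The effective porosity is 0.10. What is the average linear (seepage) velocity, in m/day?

Hydraulic gradient i = 0.0175.
Darcy flux q = K · i = 0.1970 × 0.01750 = 0.003448 m/day.
Seepage velocity v = q / n_e = 0.003448 / 0.10 = 0.03448 m/day.

0.0345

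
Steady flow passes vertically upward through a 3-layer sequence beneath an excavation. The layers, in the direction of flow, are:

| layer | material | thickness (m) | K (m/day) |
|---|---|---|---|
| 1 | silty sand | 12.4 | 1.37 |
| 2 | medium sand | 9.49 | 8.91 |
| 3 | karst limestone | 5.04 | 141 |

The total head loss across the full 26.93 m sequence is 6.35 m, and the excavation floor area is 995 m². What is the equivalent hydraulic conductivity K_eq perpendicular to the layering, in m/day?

Flow is perpendicular to layering, so the layers act in series and the equivalent K is the thickness-weighted harmonic mean.
Total thickness L = 12.4 + 9.49 + 5.04 = 26.93 m.
Σ(b_i/K_i) = 12.4/1.37 + 9.49/8.91 + 5.04/141 = 10.15 d.
K_eq = L / Σ(b_i/K_i) = 26.93 / 10.15 = 2.653 m/day.

2.65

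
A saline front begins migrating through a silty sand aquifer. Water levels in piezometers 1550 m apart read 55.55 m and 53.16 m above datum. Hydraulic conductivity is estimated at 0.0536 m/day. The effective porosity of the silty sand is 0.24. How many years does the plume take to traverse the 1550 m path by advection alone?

12300

Hydraulic gradient i = (55.55 − 53.16) / 1550 = 2.39 / 1550 = 0.001542.
Darcy flux q = K · i = 0.05360 × 0.001542 = 8.265e-05 m/day.
Seepage velocity v = q / n_e = 8.265e-05 / 0.24 = 0.0003444 m/day.
Travel time t = L / v = 1550 / 0.0003444 = 4.501e+06 days = 12323 years.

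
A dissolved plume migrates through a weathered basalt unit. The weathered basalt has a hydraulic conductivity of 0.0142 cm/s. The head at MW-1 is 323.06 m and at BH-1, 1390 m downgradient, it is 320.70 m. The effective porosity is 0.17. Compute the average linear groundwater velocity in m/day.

0.123

Convert K: 0.0142 cm/s × 864 = 12.27 m/day.
Hydraulic gradient i = (323.06 − 320.70) / 1390 = 2.36 / 1390 = 0.001698.
Darcy flux q = K · i = 12.27 × 0.001698 = 0.02083 m/day.
Seepage velocity v = q / n_e = 0.02083 / 0.17 = 0.1225 m/day.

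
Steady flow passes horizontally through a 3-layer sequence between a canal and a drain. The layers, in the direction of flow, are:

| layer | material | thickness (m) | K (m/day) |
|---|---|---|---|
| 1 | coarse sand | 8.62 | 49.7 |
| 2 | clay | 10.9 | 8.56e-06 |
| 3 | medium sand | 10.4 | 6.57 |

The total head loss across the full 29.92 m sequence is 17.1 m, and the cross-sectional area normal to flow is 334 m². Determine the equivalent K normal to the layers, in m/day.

2.35e-05

Flow is perpendicular to layering, so the layers act in series and the equivalent K is the thickness-weighted harmonic mean.
Total thickness L = 8.62 + 10.9 + 10.4 = 29.92 m.
Σ(b_i/K_i) = 8.62/49.7 + 10.9/8.56e-06 + 10.4/6.57 = 1.273e+06 d.
K_eq = L / Σ(b_i/K_i) = 29.92 / 1.273e+06 = 2.350e-05 m/day.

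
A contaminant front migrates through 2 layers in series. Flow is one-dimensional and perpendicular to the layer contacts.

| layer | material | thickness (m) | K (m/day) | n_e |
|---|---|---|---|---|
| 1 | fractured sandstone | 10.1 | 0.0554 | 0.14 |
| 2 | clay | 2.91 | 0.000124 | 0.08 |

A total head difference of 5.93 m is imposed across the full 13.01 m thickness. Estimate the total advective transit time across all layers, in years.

18.0

With flow normal to the layers, continuity requires the same specific discharge q through every layer.
Σ(b_i/K_i) = 10.1/0.0554 + 2.91/0.000124 = 23650 d.
q = Δh / Σ(b_i/K_i) = 5.93 / 23650 = 0.0002507 m/day.
In each layer the seepage velocity is v_i = q/n_i, so the layer transit time is t_i = b_i·n_i / q:
  layer 1 (fractured sandstone): t_1 = 10.1 × 0.14 / 0.0002507 = 5639 d
  layer 2 (clay): t_2 = 2.91 × 0.08 / 0.0002507 = 928.5 d
Total t = Σ t_i = 6568 days = 17.98 years.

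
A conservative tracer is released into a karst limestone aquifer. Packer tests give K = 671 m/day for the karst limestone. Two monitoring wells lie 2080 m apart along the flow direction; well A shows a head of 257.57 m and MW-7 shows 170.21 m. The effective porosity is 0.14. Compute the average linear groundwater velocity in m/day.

Hydraulic gradient i = (257.57 − 170.21) / 2080 = 87.36 / 2080 = 0.04200.
Darcy flux q = K · i = 671.0 × 0.04200 = 28.18 m/day.
Seepage velocity v = q / n_e = 28.18 / 0.14 = 201.3 m/day.

201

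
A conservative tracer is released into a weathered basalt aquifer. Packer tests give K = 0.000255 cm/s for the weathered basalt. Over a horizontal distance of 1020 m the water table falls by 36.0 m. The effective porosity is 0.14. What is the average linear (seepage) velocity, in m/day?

Convert K: 0.000255 cm/s × 864 = 0.2203 m/day.
Hydraulic gradient i = Δh / L = 36.0 / 1020 = 0.03529.
Darcy flux q = K · i = 0.2203 × 0.03529 = 0.007776 m/day.
Seepage velocity v = q / n_e = 0.007776 / 0.14 = 0.05554 m/day.

0.0555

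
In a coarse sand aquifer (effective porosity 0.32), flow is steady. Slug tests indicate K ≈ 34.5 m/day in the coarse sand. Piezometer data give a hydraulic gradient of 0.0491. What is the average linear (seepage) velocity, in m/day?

Hydraulic gradient i = 0.0491.
Darcy flux q = K · i = 34.50 × 0.04910 = 1.694 m/day.
Seepage velocity v = q / n_e = 1.694 / 0.32 = 5.294 m/day.

5.29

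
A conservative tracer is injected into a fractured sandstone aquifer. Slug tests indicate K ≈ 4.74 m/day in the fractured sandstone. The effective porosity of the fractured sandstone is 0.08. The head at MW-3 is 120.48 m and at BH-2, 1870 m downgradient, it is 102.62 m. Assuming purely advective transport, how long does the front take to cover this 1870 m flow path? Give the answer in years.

9.05

Hydraulic gradient i = (120.48 − 102.62) / 1870 = 17.86 / 1870 = 0.009551.
Darcy flux q = K · i = 4.740 × 0.009551 = 0.04527 m/day.
Seepage velocity v = q / n_e = 0.04527 / 0.08 = 0.5659 m/day.
Travel time t = L / v = 1870 / 0.5659 = 3305 days = 9.047 years.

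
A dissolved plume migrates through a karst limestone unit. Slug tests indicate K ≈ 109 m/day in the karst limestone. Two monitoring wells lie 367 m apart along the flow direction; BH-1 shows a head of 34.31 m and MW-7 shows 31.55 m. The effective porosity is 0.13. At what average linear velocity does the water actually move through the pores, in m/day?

6.31

Hydraulic gradient i = (34.31 − 31.55) / 367 = 2.76 / 367 = 0.007520.
Darcy flux q = K · i = 109.0 × 0.007520 = 0.8197 m/day.
Seepage velocity v = q / n_e = 0.8197 / 0.13 = 6.306 m/day.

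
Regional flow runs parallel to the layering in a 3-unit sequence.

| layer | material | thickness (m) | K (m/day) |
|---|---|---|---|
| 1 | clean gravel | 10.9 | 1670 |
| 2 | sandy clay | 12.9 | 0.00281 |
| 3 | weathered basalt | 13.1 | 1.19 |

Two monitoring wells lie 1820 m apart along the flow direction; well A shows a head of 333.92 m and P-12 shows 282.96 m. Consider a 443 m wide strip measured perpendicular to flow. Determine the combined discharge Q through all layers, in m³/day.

Flow is parallel to layering, so each bed carries its own Darcy discharge and the transmissivities add.
Σ(K_i·b_i) = 1670×10.9 + 0.00281×12.9 + 1.19×13.1 = 18219 m²/day.
Hydraulic gradient i = (333.92 − 282.96) / 1820 = 50.96 / 1820 = 0.02800.
Q = Σ(K_i·b_i) · W · i = 18219 × 443 × 0.02800 = 2.260e+05 m³/day.

226000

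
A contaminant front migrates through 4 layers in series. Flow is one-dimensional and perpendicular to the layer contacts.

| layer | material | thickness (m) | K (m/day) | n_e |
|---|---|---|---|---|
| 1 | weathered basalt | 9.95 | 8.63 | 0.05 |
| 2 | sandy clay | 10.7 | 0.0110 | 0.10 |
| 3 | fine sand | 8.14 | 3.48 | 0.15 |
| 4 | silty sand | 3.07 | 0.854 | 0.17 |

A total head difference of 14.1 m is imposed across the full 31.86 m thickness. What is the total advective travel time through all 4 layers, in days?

With flow normal to the layers, continuity requires the same specific discharge q through every layer.
Σ(b_i/K_i) = 9.95/8.63 + 10.7/0.0110 + 8.14/3.48 + 3.07/0.854 = 979.8 d.
q = Δh / Σ(b_i/K_i) = 14.1 / 979.8 = 0.01439 m/day.
In each layer the seepage velocity is v_i = q/n_i, so the layer transit time is t_i = b_i·n_i / q:
  layer 1 (weathered basalt): t_1 = 9.95 × 0.05 / 0.01439 = 34.57 d
  layer 2 (sandy clay): t_2 = 10.7 × 0.10 / 0.01439 = 74.35 d
  layer 3 (fine sand): t_3 = 8.14 × 0.15 / 0.01439 = 84.85 d
  layer 4 (silty sand): t_4 = 3.07 × 0.17 / 0.01439 = 36.27 d
Total t = Σ t_i = 230.0 days.

230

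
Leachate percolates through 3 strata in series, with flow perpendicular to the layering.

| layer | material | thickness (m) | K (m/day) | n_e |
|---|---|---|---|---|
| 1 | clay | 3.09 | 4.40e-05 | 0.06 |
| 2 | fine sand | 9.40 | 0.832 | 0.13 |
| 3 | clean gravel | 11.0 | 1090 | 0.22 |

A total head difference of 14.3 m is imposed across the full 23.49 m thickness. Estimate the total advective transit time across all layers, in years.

51.5

With flow normal to the layers, continuity requires the same specific discharge q through every layer.
Σ(b_i/K_i) = 3.09/4.40e-05 + 9.40/0.832 + 11.0/1090 = 70239 d.
q = Δh / Σ(b_i/K_i) = 14.3 / 70239 = 0.0002036 m/day.
In each layer the seepage velocity is v_i = q/n_i, so the layer transit time is t_i = b_i·n_i / q:
  layer 1 (clay): t_1 = 3.09 × 0.06 / 0.0002036 = 910.6 d
  layer 2 (fine sand): t_2 = 9.40 × 0.13 / 0.0002036 = 6002 d
  layer 3 (clean gravel): t_3 = 11.0 × 0.22 / 0.0002036 = 11887 d
Total t = Σ t_i = 18799 days = 51.47 years.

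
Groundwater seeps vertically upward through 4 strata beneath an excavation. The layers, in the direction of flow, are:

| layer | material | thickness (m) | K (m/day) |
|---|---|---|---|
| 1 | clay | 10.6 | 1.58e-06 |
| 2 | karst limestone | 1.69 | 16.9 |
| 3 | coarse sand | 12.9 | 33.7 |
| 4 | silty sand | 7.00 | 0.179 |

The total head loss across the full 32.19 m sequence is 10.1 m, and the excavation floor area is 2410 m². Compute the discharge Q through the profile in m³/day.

Flow is perpendicular to layering, so the layers act in series and the equivalent K is the thickness-weighted harmonic mean.
Total thickness L = 10.6 + 1.69 + 12.9 + 7.00 = 32.19 m.
Σ(b_i/K_i) = 10.6/1.58e-06 + 1.69/16.9 + 12.9/33.7 + 7.00/0.179 = 6.709e+06 d.
K_eq = L / Σ(b_i/K_i) = 32.19 / 6.709e+06 = 4.798e-06 m/day.
Q = K_eq · A · (Δh/L) = 4.798e-06 × 2410 × (10.1/32.19) = 0.003628 m³/day.

0.00363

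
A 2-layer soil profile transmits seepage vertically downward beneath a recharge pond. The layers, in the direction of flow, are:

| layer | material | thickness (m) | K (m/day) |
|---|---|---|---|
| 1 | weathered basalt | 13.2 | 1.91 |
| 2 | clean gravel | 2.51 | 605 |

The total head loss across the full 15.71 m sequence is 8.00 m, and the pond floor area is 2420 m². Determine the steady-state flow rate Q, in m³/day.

Flow is perpendicular to layering, so the layers act in series and the equivalent K is the thickness-weighted harmonic mean.
Total thickness L = 13.2 + 2.51 = 15.71 m.
Σ(b_i/K_i) = 13.2/1.91 + 2.51/605 = 6.915 d.
K_eq = L / Σ(b_i/K_i) = 15.71 / 6.915 = 2.272 m/day.
Q = K_eq · A · (Δh/L) = 2.272 × 2420 × (8.00/15.71) = 2800 m³/day.

2800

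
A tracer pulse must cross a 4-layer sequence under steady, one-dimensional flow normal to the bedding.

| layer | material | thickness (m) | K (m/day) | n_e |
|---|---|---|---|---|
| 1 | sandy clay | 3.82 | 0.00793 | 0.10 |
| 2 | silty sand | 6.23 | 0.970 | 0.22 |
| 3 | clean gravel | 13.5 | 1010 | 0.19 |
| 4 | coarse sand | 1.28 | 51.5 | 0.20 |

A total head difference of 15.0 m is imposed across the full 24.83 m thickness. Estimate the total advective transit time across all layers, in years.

With flow normal to the layers, continuity requires the same specific discharge q through every layer.
Σ(b_i/K_i) = 3.82/0.00793 + 6.23/0.970 + 13.5/1010 + 1.28/51.5 = 488.2 d.
q = Δh / Σ(b_i/K_i) = 15.0 / 488.2 = 0.03073 m/day.
In each layer the seepage velocity is v_i = q/n_i, so the layer transit time is t_i = b_i·n_i / q:
  layer 1 (sandy clay): t_1 = 3.82 × 0.10 / 0.03073 = 12.43 d
  layer 2 (silty sand): t_2 = 6.23 × 0.22 / 0.03073 = 44.61 d
  layer 3 (clean gravel): t_3 = 13.5 × 0.19 / 0.03073 = 83.48 d
  layer 4 (coarse sand): t_4 = 1.28 × 0.20 / 0.03073 = 8.332 d
Total t = Σ t_i = 148.8 days = 0.4075 years.

0.408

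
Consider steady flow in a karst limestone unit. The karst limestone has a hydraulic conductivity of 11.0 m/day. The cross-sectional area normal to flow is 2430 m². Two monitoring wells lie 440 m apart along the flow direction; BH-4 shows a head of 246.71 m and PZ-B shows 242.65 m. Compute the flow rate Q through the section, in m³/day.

247

Hydraulic gradient i = (246.71 − 242.65) / 440 = 4.06 / 440 = 0.009227.
Darcy's law: Q = K · A · i = 11.00 × 2430 × 0.009227 = 246.6 m³/day.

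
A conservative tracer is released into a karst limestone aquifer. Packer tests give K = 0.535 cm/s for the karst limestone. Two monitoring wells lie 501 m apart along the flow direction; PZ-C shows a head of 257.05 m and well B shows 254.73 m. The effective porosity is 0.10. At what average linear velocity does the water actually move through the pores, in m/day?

21.4

Convert K: 0.535 cm/s × 864 = 462.2 m/day.
Hydraulic gradient i = (257.05 − 254.73) / 501 = 2.32 / 501 = 0.004631.
Darcy flux q = K · i = 462.2 × 0.004631 = 2.141 m/day.
Seepage velocity v = q / n_e = 2.141 / 0.10 = 21.41 m/day.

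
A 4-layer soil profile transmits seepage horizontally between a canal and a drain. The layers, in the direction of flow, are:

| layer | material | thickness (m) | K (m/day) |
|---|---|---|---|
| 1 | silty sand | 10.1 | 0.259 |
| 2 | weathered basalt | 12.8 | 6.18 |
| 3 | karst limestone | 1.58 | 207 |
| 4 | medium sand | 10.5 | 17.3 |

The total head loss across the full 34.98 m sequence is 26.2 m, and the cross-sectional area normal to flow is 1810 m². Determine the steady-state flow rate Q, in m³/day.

Flow is perpendicular to layering, so the layers act in series and the equivalent K is the thickness-weighted harmonic mean.
Total thickness L = 10.1 + 12.8 + 1.58 + 10.5 = 34.98 m.
Σ(b_i/K_i) = 10.1/0.259 + 12.8/6.18 + 1.58/207 + 10.5/17.3 = 41.68 d.
K_eq = L / Σ(b_i/K_i) = 34.98 / 41.68 = 0.8392 m/day.
Q = K_eq · A · (Δh/L) = 0.8392 × 1810 × (26.2/34.98) = 1138 m³/day.

1140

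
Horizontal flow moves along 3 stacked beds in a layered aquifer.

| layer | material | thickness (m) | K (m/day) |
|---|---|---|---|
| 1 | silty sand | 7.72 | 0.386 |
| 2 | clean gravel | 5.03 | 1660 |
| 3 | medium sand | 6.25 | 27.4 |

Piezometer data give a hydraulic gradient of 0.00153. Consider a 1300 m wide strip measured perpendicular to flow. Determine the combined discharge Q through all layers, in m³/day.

Flow is parallel to layering, so each bed carries its own Darcy discharge and the transmissivities add.
Σ(K_i·b_i) = 0.386×7.72 + 1660×5.03 + 27.4×6.25 = 8524 m²/day.
Hydraulic gradient i = 0.00153.
Q = Σ(K_i·b_i) · W · i = 8524 × 1300 × 0.001530 = 16954 m³/day.

17000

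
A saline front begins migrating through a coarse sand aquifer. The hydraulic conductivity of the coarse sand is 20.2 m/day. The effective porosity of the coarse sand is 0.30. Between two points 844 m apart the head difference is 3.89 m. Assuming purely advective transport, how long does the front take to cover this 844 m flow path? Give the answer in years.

Hydraulic gradient i = Δh / L = 3.89 / 844 = 0.004609.
Darcy flux q = K · i = 20.20 × 0.004609 = 0.09310 m/day.
Seepage velocity v = q / n_e = 0.09310 / 0.30 = 0.3103 m/day.
Travel time t = L / v = 844 / 0.3103 = 2720 days = 7.446 years.

7.45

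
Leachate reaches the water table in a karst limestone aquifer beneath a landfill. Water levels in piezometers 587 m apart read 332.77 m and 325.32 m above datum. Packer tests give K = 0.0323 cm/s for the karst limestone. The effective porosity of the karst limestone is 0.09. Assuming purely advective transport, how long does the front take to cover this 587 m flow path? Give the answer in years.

0.408

Convert K: 0.0323 cm/s × 864 = 27.91 m/day.
Hydraulic gradient i = (332.77 − 325.32) / 587 = 7.45 / 587 = 0.01269.
Darcy flux q = K · i = 27.91 × 0.01269 = 0.3542 m/day.
Seepage velocity v = q / n_e = 0.3542 / 0.09 = 3.935 m/day.
Travel time t = L / v = 587 / 3.935 = 149.2 days = 0.4084 years.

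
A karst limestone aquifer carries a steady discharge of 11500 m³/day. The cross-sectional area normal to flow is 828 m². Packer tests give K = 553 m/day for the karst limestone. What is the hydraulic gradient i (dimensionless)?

0.0251

From Q = K·A·i, i = Q / (K·A) = 11500 / (553.0 × 828.0) = 0.02512.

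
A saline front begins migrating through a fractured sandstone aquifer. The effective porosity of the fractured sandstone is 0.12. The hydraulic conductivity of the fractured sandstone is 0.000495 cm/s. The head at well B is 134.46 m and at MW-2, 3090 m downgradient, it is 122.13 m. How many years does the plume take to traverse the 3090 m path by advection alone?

Convert K: 0.000495 cm/s × 864 = 0.4277 m/day.
Hydraulic gradient i = (134.46 − 122.13) / 3090 = 12.33 / 3090 = 0.003990.
Darcy flux q = K · i = 0.4277 × 0.003990 = 0.001707 m/day.
Seepage velocity v = q / n_e = 0.001707 / 0.12 = 0.01422 m/day.
Travel time t = L / v = 3090 / 0.01422 = 2.173e+05 days = 594.9 years.

595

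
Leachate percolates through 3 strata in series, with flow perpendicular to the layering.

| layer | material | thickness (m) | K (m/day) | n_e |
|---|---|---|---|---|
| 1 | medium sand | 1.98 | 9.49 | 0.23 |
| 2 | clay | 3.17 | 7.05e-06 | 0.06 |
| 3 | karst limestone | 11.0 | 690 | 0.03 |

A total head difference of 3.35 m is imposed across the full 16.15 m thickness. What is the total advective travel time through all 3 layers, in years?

With flow normal to the layers, continuity requires the same specific discharge q through every layer.
Σ(b_i/K_i) = 1.98/9.49 + 3.17/7.05e-06 + 11.0/690 = 4.496e+05 d.
q = Δh / Σ(b_i/K_i) = 3.35 / 4.496e+05 = 7.450e-06 m/day.
In each layer the seepage velocity is v_i = q/n_i, so the layer transit time is t_i = b_i·n_i / q:
  layer 1 (medium sand): t_1 = 1.98 × 0.23 / 7.450e-06 = 61125 d
  layer 2 (clay): t_2 = 3.17 × 0.06 / 7.450e-06 = 25529 d
  layer 3 (karst limestone): t_3 = 11.0 × 0.03 / 7.450e-06 = 44293 d
Total t = Σ t_i = 1.309e+05 days = 358.5 years.

359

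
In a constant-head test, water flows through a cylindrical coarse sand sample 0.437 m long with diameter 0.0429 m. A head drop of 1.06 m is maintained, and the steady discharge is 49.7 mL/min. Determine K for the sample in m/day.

Cross-sectional area A = π·(d/2)² = π × (0.0429/2)² = 0.001445 m².
Convert discharge: 49.7 mL/min = 8.283e-07 m³/s.
Darcy's law rearranged: K = Q·L / (A·Δh) = 8.283e-07 × 0.437 / (0.001445 × 1.06) = 0.0002363 m/s = 20.41 m/day.

20.4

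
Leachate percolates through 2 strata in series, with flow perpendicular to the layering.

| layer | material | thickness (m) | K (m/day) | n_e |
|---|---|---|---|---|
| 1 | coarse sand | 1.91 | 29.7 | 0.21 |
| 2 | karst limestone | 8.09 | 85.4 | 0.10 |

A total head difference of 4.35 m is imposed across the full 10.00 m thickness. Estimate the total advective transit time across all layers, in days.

0.0442

With flow normal to the layers, continuity requires the same specific discharge q through every layer.
Σ(b_i/K_i) = 1.91/29.7 + 8.09/85.4 = 0.1590 d.
q = Δh / Σ(b_i/K_i) = 4.35 / 0.1590 = 27.35 m/day.
In each layer the seepage velocity is v_i = q/n_i, so the layer transit time is t_i = b_i·n_i / q:
  layer 1 (coarse sand): t_1 = 1.91 × 0.21 / 27.35 = 0.01466 d
  layer 2 (karst limestone): t_2 = 8.09 × 0.10 / 27.35 = 0.02958 d
Total t = Σ t_i = 0.04424 days.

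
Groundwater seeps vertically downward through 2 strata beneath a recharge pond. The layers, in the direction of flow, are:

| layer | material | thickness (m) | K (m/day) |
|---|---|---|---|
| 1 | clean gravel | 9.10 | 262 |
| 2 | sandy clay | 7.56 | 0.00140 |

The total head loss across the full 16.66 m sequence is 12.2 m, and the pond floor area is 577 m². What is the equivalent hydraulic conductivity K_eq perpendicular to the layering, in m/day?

Flow is perpendicular to layering, so the layers act in series and the equivalent K is the thickness-weighted harmonic mean.
Total thickness L = 9.10 + 7.56 = 16.66 m.
Σ(b_i/K_i) = 9.10/262 + 7.56/0.00140 = 5400 d.
K_eq = L / Σ(b_i/K_i) = 16.66 / 5400 = 0.003085 m/day.

0.00309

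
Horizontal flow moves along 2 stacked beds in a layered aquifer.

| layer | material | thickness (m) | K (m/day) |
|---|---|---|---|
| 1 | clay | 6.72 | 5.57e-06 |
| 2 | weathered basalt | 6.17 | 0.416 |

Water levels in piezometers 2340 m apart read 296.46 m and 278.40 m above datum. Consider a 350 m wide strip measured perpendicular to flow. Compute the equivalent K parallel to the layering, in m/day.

Flow is parallel to layering, so each bed carries its own Darcy discharge and the transmissivities add.
Σ(K_i·b_i) = 5.57e-06×6.72 + 0.416×6.17 = 2.567 m²/day.
Total thickness b = 12.89 m, so K_eq = Σ(K_i·b_i)/b = 0.1991 m/day.

0.199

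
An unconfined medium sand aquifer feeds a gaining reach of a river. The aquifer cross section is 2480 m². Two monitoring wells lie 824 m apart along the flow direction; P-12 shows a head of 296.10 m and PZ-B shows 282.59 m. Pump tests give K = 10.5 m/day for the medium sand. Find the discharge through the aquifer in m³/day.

427

Hydraulic gradient i = (296.10 − 282.59) / 824 = 13.51 / 824 = 0.01640.
Darcy's law: Q = K · A · i = 10.50 × 2480 × 0.01640 = 426.9 m³/day.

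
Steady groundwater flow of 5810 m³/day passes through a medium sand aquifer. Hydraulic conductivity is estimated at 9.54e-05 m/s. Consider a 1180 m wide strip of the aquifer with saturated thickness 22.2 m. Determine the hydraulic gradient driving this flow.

Convert K: 9.54e-05 m/s × 86400 = 8.243 m/day.
Cross-sectional area A = 1180 × 22.2 = 26196 m².
From Q = K·A·i, i = Q / (K·A) = 5810 / (8.243 × 26196) = 0.02691.

0.0269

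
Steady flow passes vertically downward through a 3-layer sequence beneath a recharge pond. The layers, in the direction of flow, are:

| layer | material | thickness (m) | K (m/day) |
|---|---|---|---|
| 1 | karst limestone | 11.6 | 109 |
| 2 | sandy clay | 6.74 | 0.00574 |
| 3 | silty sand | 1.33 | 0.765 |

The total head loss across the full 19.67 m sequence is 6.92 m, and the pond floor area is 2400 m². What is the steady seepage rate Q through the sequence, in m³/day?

Flow is perpendicular to layering, so the layers act in series and the equivalent K is the thickness-weighted harmonic mean.
Total thickness L = 11.6 + 6.74 + 1.33 = 19.67 m.
Σ(b_i/K_i) = 11.6/109 + 6.74/0.00574 + 1.33/0.765 = 1176 d.
K_eq = L / Σ(b_i/K_i) = 19.67 / 1176 = 0.01673 m/day.
Q = K_eq · A · (Δh/L) = 0.01673 × 2400 × (6.92/19.67) = 14.12 m³/day.

14.1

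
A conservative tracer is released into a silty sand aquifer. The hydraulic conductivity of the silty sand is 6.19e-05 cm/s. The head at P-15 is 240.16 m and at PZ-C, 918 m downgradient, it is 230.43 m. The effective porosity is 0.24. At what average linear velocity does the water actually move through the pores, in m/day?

Convert K: 6.19e-05 cm/s × 864 = 0.05348 m/day.
Hydraulic gradient i = (240.16 − 230.43) / 918 = 9.73 / 918 = 0.01060.
Darcy flux q = K · i = 0.05348 × 0.01060 = 0.0005669 m/day.
Seepage velocity v = q / n_e = 0.0005669 / 0.24 = 0.002362 m/day.

0.00236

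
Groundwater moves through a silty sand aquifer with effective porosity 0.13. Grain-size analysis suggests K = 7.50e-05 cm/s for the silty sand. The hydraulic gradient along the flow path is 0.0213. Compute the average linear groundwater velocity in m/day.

0.0106

Convert K: 7.50e-05 cm/s × 864 = 0.06480 m/day.
Hydraulic gradient i = 0.0213.
Darcy flux q = K · i = 0.06480 × 0.02130 = 0.001380 m/day.
Seepage velocity v = q / n_e = 0.001380 / 0.13 = 0.01062 m/day.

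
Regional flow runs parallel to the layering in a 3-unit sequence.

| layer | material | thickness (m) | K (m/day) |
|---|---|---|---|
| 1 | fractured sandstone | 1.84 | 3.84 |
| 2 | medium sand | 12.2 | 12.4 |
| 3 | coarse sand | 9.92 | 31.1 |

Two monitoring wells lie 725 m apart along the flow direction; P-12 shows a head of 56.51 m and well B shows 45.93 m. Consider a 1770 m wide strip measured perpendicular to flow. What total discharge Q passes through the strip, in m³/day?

12100

Flow is parallel to layering, so each bed carries its own Darcy discharge and the transmissivities add.
Σ(K_i·b_i) = 3.84×1.84 + 12.4×12.2 + 31.1×9.92 = 466.9 m²/day.
Hydraulic gradient i = (56.51 − 45.93) / 725 = 10.58 / 725 = 0.01459.
Q = Σ(K_i·b_i) · W · i = 466.9 × 1770 × 0.01459 = 12059 m³/day.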